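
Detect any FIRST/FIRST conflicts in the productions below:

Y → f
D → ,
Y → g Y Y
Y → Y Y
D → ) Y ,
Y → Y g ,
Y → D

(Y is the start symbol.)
Yes. Y → f / Y → Y Y on { 'f' }; Y → f / Y → Y g ',' on { 'f' }; Y → g Y Y / Y → Y Y on { 'g' }; Y → g Y Y / Y → Y g ',' on { 'g' }; Y → Y Y / Y → Y g ',' on { ')', ',', 'f', 'g' }; Y → Y Y / Y → D on { ')', ',' }; Y → Y g ',' / Y → D on { ')', ',' }

A FIRST/FIRST conflict occurs when two productions N → α and N → β for the same non-terminal have FIRST(α) ∩ FIRST(β) ≠ ∅ (with ε ∈ FIRST of a nullable right-hand side, so two nullable alternatives also conflict).

FIRST sets of the non-terminals at (or reachable through a nullable prefix from) the front of some alternative:
  FIRST(Y) = { ')', ',', 'f', 'g' }
  FIRST(D) = { ')', ',' }

Productions for Y:
  Y → f: FIRST = { 'f' }
  Y → g Y Y: FIRST = { 'g' }
  Y → Y Y: FIRST = { ')', ',', 'f', 'g' }
  Y → Y g ,: FIRST = { ')', ',', 'f', 'g' }
  Y → D: FIRST = { ')', ',' }
Productions for D:
  D → ,: FIRST = { ',' }
  D → ) Y ,: FIRST = { ')' }

Conflict for Y: Y → f and Y → Y Y
  Overlap: { 'f' }
Conflict for Y: Y → f and Y → Y g ,
  Overlap: { 'f' }
Conflict for Y: Y → g Y Y and Y → Y Y
  Overlap: { 'g' }
Conflict for Y: Y → g Y Y and Y → Y g ,
  Overlap: { 'g' }
Conflict for Y: Y → Y Y and Y → Y g ,
  Overlap: { ')', ',', 'f', 'g' }
Conflict for Y: Y → Y Y and Y → D
  Overlap: { ')', ',' }
Conflict for Y: Y → Y g , and Y → D
  Overlap: { ')', ',' }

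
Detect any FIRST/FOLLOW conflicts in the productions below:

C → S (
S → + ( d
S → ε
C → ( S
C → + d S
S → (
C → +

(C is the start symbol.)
Yes. S → '(' with FOLLOW(S) on { '(' }

Nullable non-terminals: S.

S: nullable alternative(s) S → ε; FOLLOW(S) = { $, '(' }
  S → + ( d: FIRST \ {ε} = { '+' } — disjoint from FOLLOW(S)
  S → ε: FIRST \ {ε} = { } — this is the only nullable alternative, skip
  S → (: FIRST \ {ε} = { '(' } — overlaps FOLLOW(S) on { '(' }: CONFLICT

C has no nullable alternative, so no FIRST/FOLLOW check is needed there.

So the grammar has 1 FIRST/FOLLOW conflict (marked CONFLICT above).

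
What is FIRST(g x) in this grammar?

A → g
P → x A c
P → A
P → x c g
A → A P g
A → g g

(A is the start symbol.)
To compute FIRST(g x), process the symbols left to right:
Symbol g is a terminal. Add 'g' and stop.
FIRST(g x) = { 'g' }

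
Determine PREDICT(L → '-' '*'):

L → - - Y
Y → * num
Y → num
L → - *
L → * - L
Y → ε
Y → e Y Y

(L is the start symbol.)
PREDICT(L → '-' '*') = (FIRST(RHS) \ {ε}) ∪ (FOLLOW(L) if ε ∈ FIRST(RHS), i.e. RHS ⇒* ε)
FIRST('-' '*') = { '-' }
ε ∉ FIRST('-' '*'), so FOLLOW(L) is not added.
PREDICT(L → '-' '*') = { '-' }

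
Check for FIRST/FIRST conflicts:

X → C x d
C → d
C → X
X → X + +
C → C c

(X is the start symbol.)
FIRST sets of the non-terminals at (or reachable through a nullable prefix from) the front of some alternative:
  FIRST(C) = { 'd' }
  FIRST(X) = { 'd' }

Productions for X:
  X → C x d: FIRST = { 'd' }
  X → X + +: FIRST = { 'd' }
Productions for C:
  C → d: FIRST = { 'd' }
  C → X: FIRST = { 'd' }
  C → C c: FIRST = { 'd' }

Conflict for X: X → C x d and X → X + +
  Overlap: { 'd' }
Conflict for C: C → d and C → X
  Overlap: { 'd' }
Conflict for C: C → d and C → C c
  Overlap: { 'd' }
Conflict for C: C → X and C → C c
  Overlap: { 'd' }

Answer: Yes. X → C x d / X → X '+' '+' on { 'd' }; C → d / C → X on { 'd' }; C → d / C → C c on { 'd' }; C → X / C → C c on { 'd' }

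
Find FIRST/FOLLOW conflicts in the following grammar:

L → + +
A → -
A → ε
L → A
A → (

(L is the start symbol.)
No FIRST/FOLLOW conflicts.

A FIRST/FOLLOW conflict occurs when a non-terminal N has a nullable alternative N → β (β ⇒* ε) and another alternative N → α with FIRST(α) ∩ FOLLOW(N) ≠ ∅: on such a lookahead the parser cannot decide between expanding α and letting N vanish via β.

Nullable non-terminals: A, L.
FIRST sets used below: FIRST(A) = { '(', '-', ε }

A: nullable alternative(s) A → ε; FOLLOW(A) = { $ }
  A → -: FIRST \ {ε} = { '-' } — disjoint from FOLLOW(A)
  A → ε: FIRST \ {ε} = { } — this is the only nullable alternative, skip
  A → (: FIRST \ {ε} = { '(' } — disjoint from FOLLOW(A)

L: nullable alternative(s) L → A; FOLLOW(L) = { $ }
  L → + +: FIRST \ {ε} = { '+' } — disjoint from FOLLOW(L)
  L → A: FIRST \ {ε} = { '(', '-' } — this is the only nullable alternative, skip

No FIRST/FOLLOW conflicts found.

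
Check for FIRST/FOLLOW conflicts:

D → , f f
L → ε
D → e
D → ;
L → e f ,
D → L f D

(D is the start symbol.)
Nullable non-terminals: L.

L: nullable alternative(s) L → ε; FOLLOW(L) = { 'f' }
  L → ε: FIRST \ {ε} = { } — this is the only nullable alternative, skip
  L → e f ,: FIRST \ {ε} = { 'e' } — disjoint from FOLLOW(L)

D has no nullable alternative, so no FIRST/FOLLOW check is needed there.

No FIRST/FOLLOW conflicts found.

Answer: No FIRST/FOLLOW conflicts.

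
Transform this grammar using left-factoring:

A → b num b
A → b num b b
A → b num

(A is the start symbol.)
A → b num A'
A' → b A''
A'' → ε
A'' → b
A' → ε

Left-factoring transforms A → αβ₁ | αβ₂ into A → αA' and A' → β₁ | β₂
(α is the longest common prefix among the alternatives). Repeat until
no nonterminal has two alternatives with a common prefix.

Round 1: A has alternatives sharing prefix 'b num'. Introduce A': A → b num A'
  Add: A' → b
  Add: A' → b b
  Add: A' → ε

Round 2: A' has alternatives sharing prefix 'b'. Introduce A'': A' → b A''
  Add: A'' → ε
  Add: A'' → b

No remaining common prefixes — done.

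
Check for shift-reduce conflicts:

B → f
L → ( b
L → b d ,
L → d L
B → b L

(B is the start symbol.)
Augment with B' → B and build the canonical LR(0) collection (I0 = CLOSURE({[B' → . B]}), then GOTO on every symbol after a dot until no new states appear). It has 12 states:
  I0: { [B → . b L], [B → . f], [B' → . B] }  — shift
  I1: { [B' → B .] }  — accept
  I2: { [B → b . L], [L → . ( b], [L → . b d ,], [L → . d L] }  — shift
  I3: { [B → f .] }  — reduce
  I4: { [L → ( . b] }  — shift
  I5: { [B → b L .] }  — reduce
  I6: { [L → b . d ,] }  — shift
  I7: { [L → . ( b], [L → . b d ,], [L → . d L], [L → d . L] }  — shift
  I8: { [L → d L .] }  — reduce
  I9: { [L → b d . ,] }  — shift
  I10: { [L → b d , .] }  — reduce
  I11: { [L → ( b .] }  — reduce

No state contains both a complete item and a shift item.

Answer: No shift-reduce conflicts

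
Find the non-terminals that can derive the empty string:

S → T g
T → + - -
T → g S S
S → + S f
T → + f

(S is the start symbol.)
A non-terminal is nullable if it can derive ε (the empty string): either it has an ε-production, or it has a production whose right-hand side consists entirely of nullable non-terminals.

There are no ε-productions, so no non-terminal can derive ε.
No non-terminals are nullable.

Answer: None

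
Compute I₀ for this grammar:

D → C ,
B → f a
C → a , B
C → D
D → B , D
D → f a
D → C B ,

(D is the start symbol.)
First, augment the grammar with D' → D
I₀ = CLOSURE({ [D' → . D] }):
  [D' → . D] has the dot before D: add [D → . C ,], [D → . B , D], [D → . f a], [D → . C B ,]
  [D → . C ,] has the dot before C: add [C → . a , B], [C → . D]
  [D → . B , D] has the dot before B: add [B → . f a]
No further items can be added.

I₀ = { [B → . f a], [C → . D], [C → . a , B], [D → . B , D], [D → . C ,], [D → . C B ,], [D → . f a], [D' → . D] }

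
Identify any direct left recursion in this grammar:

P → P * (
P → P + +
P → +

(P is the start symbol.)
Yes, P is left-recursive

P → P * (: LEFT RECURSIVE (starts with P)
P → P + +: LEFT RECURSIVE (starts with P)
P → +: starts with '+'

The grammar has direct left recursion on: P.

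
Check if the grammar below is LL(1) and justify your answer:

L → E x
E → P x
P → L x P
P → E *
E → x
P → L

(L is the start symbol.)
A grammar is LL(1) if for each non-terminal N with multiple productions, the predict sets of those productions are pairwise disjoint, where PREDICT(N → α) = (FIRST(α) \ {ε}) ∪ (FOLLOW(N) if α ⇒* ε).

Relevant sets:
  FIRST(P) = { 'x' }
  FIRST(L) = { 'x' }
  FIRST(E) = { 'x' }

For E:
  PREDICT(E → P x) = { 'x' }
  PREDICT(E → x) = { 'x' }
For P:
  PREDICT(P → L x P) = { 'x' }
  PREDICT(P → E '*') = { 'x' }
  PREDICT(P → L) = { 'x' }
L has a single production, so nothing to check there.

Conflict found: Predict set conflict for E: { 'x' }
The grammar is NOT LL(1).

Answer: No. Predict set conflict for E: { 'x' }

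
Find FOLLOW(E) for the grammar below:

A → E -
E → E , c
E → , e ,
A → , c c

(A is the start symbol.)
{ ',', '-' }

To compute FOLLOW(E), find every occurrence of E on a right-hand side N → α E β: add FIRST(β) \ {ε}, and if β is empty or nullable also add FOLLOW(N). Iterate to a fixed point.

In A → E -: E is followed by '-', add FIRST('-') \ {ε} = { '-' }
In E → E , c: E is followed by ',' c, add FIRST(',' c) \ {ε} = { ',' }

Taking the union: FOLLOW(E) = { ',', '-' }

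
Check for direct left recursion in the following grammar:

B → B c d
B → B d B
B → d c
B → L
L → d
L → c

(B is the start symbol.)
Yes, B is left-recursive

B → B c d: LEFT RECURSIVE (starts with B)
B → B d B: LEFT RECURSIVE (starts with B)
B → d c: starts with d
B → L: starts with L
L → d: starts with d
L → c: starts with c

The grammar has direct left recursion on: B.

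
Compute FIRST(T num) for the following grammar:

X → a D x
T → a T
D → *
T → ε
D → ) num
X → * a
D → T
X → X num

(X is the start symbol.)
{ 'a', 'num' }

FIRST sets of the non-terminals involved (from the grammar, by fixed-point iteration):
  FIRST(T) = { 'a', ε }

To compute FIRST(T num), process the symbols left to right:
Symbol T is a non-terminal. Add FIRST(T) \ {ε} = { 'a' }
T is nullable (ε ∈ FIRST(T)), continue to the next symbol.
Symbol num is a terminal. Add 'num' and stop.
FIRST(T num) = { 'a', 'num' }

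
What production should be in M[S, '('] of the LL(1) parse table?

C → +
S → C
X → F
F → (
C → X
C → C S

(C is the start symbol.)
To find M[S, '('], we find productions for S where '(' is in the predict set (PREDICT(N → α) = (FIRST(α) \ {ε}) ∪ (FOLLOW(N) if α ⇒* ε)).

Relevant sets:
  FIRST(C) = { '(', '+' }

S → C: PREDICT = { '(', '+' }
  '(' is in predict set, so this production goes in M[S, '(']

M[S, '('] = S → C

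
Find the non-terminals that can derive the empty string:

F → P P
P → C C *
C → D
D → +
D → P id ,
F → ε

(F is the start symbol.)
ε-productions: F → ε
So F is immediately nullable.
No further non-terminal can be added: every production for the remaining non-terminals contains a terminal or a non-nullable non-terminal.
Nullable = { 'F' }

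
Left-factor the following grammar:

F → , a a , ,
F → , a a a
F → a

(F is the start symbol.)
F → , a a F'
F' → , ,
F' → a
F → a

Left-factoring transforms A → αβ₁ | αβ₂ into A → αA' and A' → β₁ | β₂
(α is the longest common prefix among the alternatives). Repeat until
no nonterminal has two alternatives with a common prefix.

Round 1: F has alternatives sharing prefix ', a a'. Introduce F': F → , a a F'
  Add: F' → , ,
  Add: F' → a

No remaining common prefixes — done.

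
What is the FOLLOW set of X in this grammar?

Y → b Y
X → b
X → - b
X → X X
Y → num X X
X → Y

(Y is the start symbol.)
In X → X X: X is followed by X, add FIRST(X) \ {ε} = { '-', 'b', 'num' }
In X → X X: X is at the end; this adds FOLLOW(X) to itself — nothing new
In Y → num X X: X is followed by X, add FIRST(X) \ {ε} = { '-', 'b', 'num' }
In Y → num X X: X is at the end, add FOLLOW(Y)

The FOLLOW sets referred to above (computed the same way, to a fixed point):
  FOLLOW(Y) = { $, '-', 'b', 'num' }

Taking the union: FOLLOW(X) = { $, '-', 'b', 'num' }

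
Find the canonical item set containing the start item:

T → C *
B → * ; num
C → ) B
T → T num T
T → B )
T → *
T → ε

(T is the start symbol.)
{ [B → . * ; num], [C → . ) B], [T → . *], [T → . B )], [T → . C *], [T → . T num T], [T → .], [T' → . T] }

First, augment the grammar with T' → T
I₀ = CLOSURE({ [T' → . T] }):
  [T' → . T] has the dot before T: add [T → . C *], [T → . T num T], [T → . B )], [T → . *], [T → .]
  [T → . C *] has the dot before C: add [C → . ) B]
  [T → . B )] has the dot before B: add [B → . * ; num]
No further items can be added.

I₀ = { [B → . * ; num], [C → . ) B], [T → . *], [T → . B )], [T → . C *], [T → . T num T], [T → .], [T' → . T] }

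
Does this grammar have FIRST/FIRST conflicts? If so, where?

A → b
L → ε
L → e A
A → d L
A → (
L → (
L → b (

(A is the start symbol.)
No FIRST/FIRST conflicts.

Productions for A:
  A → b: FIRST = { 'b' }
  A → d L: FIRST = { 'd' }
  A → (: FIRST = { '(' }
Productions for L:
  L → ε: FIRST = { ε }
  L → e A: FIRST = { 'e' }
  L → (: FIRST = { '(' }
  L → b (: FIRST = { 'b' }

All alternatives of each non-terminal have pairwise disjoint FIRST sets.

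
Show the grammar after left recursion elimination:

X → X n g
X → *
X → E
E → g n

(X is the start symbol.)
X is directly left-recursive. The standard transformation for
  A → A α₁ | ... | A α_m | β₁ | ... | β_n
is
  A  → β₁ A' | ... | β_n A'
  A' → α₁ A' | ... | α_m A' | ε

X → * becomes X → * X'
X → E becomes X → E X'
X → X n g becomes X' → n g X'
Add X' → ε

Productions for other non-terminals are unchanged:
  E → g n

Resulting grammar:
X → * X'
X → E X'
X' → n g X'
X' → ε
E → g n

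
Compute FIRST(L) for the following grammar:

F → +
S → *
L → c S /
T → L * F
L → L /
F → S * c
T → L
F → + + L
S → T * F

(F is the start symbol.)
From L → c S /:
  - c is a terminal: add 'c' and stop
From L → L /:
  - L is the symbol being defined: contributes nothing new
    L is not nullable, so stop

Collecting: FIRST(L) = { 'c' }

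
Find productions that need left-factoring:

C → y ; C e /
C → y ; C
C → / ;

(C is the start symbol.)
Yes, C has productions with common prefix 'y ; C'

Left-factoring is needed when two productions for the same non-terminal
share a common prefix on the right-hand side.

Productions for C:
  C → y ; C e /
  C → y ; C
  C → / ;

Found common prefix 'y ; C' in productions for C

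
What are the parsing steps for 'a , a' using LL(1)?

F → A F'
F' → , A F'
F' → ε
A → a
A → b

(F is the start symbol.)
Stack is shown with the top on the left.

Stack     Input    Action
-------------------------
F $       a , a $  output F → A F'
A F' $    a , a $  output A → a
a F' $    a , a $  match 'a'
F' $      , a $    output F' → , A F'
, A F' $  , a $    match ','
A F' $    a $      output A → a
a F' $    a $      match 'a'
F' $      $        output F' → ε
$         $        accept

The string is accepted.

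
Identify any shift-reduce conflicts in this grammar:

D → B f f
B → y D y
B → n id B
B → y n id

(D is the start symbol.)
Augment with D' → D and build the canonical LR(0) collection (I0 = CLOSURE({[D' → . D]}), then GOTO on every symbol after a dot until no new states appear). It has 13 states:
  I0: { [B → . n id B], [B → . y D y], [B → . y n id], [D → . B f f], [D' → . D] }  — shift
  I1: { [D → B . f f] }  — shift
  I2: { [D' → D .] }  — accept
  I3: { [B → n . id B] }  — shift
  I4: { [B → . n id B], [B → . y D y], [B → . y n id], [B → y . D y], [B → y . n id], [D → . B f f] }  — shift
  I5: { [B → y D . y] }  — shift
  I6: { [B → n . id B], [B → y n . id] }  — shift
  I7: { [B → . n id B], [B → . y D y], [B → . y n id], [B → n id . B], [B → y n id .] }  — shift, reduce
  I8: { [B → n id B .] }  — reduce
  I9: { [B → y D y .] }  — reduce
  I10: { [B → . n id B], [B → . y D y], [B → . y n id], [B → n id . B] }  — shift
  I11: { [D → B f . f] }  — shift
  I12: { [D → B f f .] }  — reduce

I7 contains reduce item [B → y n id .] and shift items [B → . n id B], [B → . y D y], [B → . y n id] — shift-reduce conflict.

Answer: Yes — I7: [B → y n id .] vs [B → . n id B]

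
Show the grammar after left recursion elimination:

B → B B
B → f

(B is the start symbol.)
B → f B'
B' → B B'
B' → ε

B is directly left-recursive. The standard transformation for
  A → A α₁ | ... | A α_m | β₁ | ... | β_n
is
  A  → β₁ A' | ... | β_n A'
  A' → α₁ A' | ... | α_m A' | ε

B → f becomes B → f B'
B → B B becomes B' → B B'
Add B' → ε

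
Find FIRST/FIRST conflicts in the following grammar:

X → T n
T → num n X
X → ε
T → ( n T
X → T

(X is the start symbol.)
Yes. X → T n / X → T on { '(', 'num' }

A FIRST/FIRST conflict occurs when two productions N → α and N → β for the same non-terminal have FIRST(α) ∩ FIRST(β) ≠ ∅ (with ε ∈ FIRST of a nullable right-hand side, so two nullable alternatives also conflict).

FIRST sets of the non-terminals at (or reachable through a nullable prefix from) the front of some alternative:
  FIRST(T) = { '(', 'num' }

Productions for X:
  X → T n: FIRST = { '(', 'num' }
  X → ε: FIRST = { ε }
  X → T: FIRST = { '(', 'num' }
Productions for T:
  T → num n X: FIRST = { 'num' }
  T → ( n T: FIRST = { '(' }

Conflict for X: X → T n and X → T
  Overlap: { '(', 'num' }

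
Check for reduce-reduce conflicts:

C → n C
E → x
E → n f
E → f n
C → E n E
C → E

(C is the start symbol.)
A reduce-reduce conflict occurs when an LR(0) state has two complete items [A → α .] and [B → β .] — both call for a reduction, and with no lookahead the parser cannot choose between them.

Augment with C' → C and build the canonical LR(0) collection (I0 = CLOSURE({[C' → . C]}), then GOTO on every symbol after a dot until no new states appear). It has 13 states:
  I0: { [C → . E n E], [C → . E], [C → . n C], [C' → . C], [E → . f n], [E → . n f], [E → . x] }  — shift
  I1: { [C' → C .] }  — accept
  I2: { [C → E . n E], [C → E .] }  — shift, reduce
  I3: { [E → f . n] }  — shift
  I4: { [C → . E n E], [C → . E], [C → . n C], [C → n . C], [E → . f n], [E → . n f], [E → . x], [E → n . f] }  — shift
  I5: { [E → x .] }  — reduce
  I6: { [C → n C .] }  — reduce
  I7: { [E → f . n], [E → n f .] }  — shift, reduce
  I8: { [E → f n .] }  — reduce
  I9: { [C → E n . E], [E → . f n], [E → . n f], [E → . x] }  — shift
  I10: { [C → E n E .] }  — reduce
  I11: { [E → n . f] }  — shift
  I12: { [E → n f .] }  — reduce

No state contains more than one complete item.

Answer: No reduce-reduce conflicts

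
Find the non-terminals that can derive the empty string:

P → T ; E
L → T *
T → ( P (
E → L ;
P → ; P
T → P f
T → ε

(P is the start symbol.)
{ 'T' }

ε-productions: T → ε
So T is immediately nullable.
No further non-terminal can be added: every production for the remaining non-terminals contains a terminal or a non-nullable non-terminal.
Nullable = { 'T' }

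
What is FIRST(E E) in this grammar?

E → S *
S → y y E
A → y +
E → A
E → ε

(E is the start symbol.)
FIRST sets of the non-terminals involved (from the grammar, by fixed-point iteration):
  FIRST(E) = { 'y', ε }

To compute FIRST(E E), process the symbols left to right:
Symbol E is a non-terminal. Add FIRST(E) \ {ε} = { 'y' }
E is nullable (ε ∈ FIRST(E)), continue to the next symbol.
Symbol E is a non-terminal. Add FIRST(E) \ {ε} = { 'y' }
E is nullable (ε ∈ FIRST(E)), continue to the next symbol.
All symbols are nullable, so ε is in the result.
FIRST(E E) = { 'y', ε }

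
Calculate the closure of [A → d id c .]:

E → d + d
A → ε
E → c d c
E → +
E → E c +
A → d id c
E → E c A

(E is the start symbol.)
To compute CLOSURE, for each item [A → α.Bβ] where B is a non-terminal, add [B → .γ] for all productions B → γ; repeat for the newly added items until nothing changes.

Start with: [A → d id c .]
The dot is at the end, so nothing is added.

CLOSURE = { [A → d id c .] }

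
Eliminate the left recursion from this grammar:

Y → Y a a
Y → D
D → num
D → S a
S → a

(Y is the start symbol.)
Y is directly left-recursive. The standard transformation for
  A → A α₁ | ... | A α_m | β₁ | ... | β_n
is
  A  → β₁ A' | ... | β_n A'
  A' → α₁ A' | ... | α_m A' | ε

Y → D becomes Y → D Y'
Y → Y a a becomes Y' → a a Y'
Add Y' → ε

Productions for other non-terminals are unchanged:
  D → num
  D → S a
  S → a

Resulting grammar:
Y → D Y'
Y' → a a Y'
Y' → ε
D → num
D → S a
S → a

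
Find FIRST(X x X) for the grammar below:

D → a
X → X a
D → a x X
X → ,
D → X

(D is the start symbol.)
FIRST sets of the non-terminals involved (from the grammar, by fixed-point iteration):
  FIRST(X) = { ',' }

To compute FIRST(X x X), process the symbols left to right:
Symbol X is a non-terminal. Add FIRST(X) \ {ε} = { ',' }
X is not nullable (ε ∉ FIRST(X)), so stop here.
FIRST(X x X) = { ',' }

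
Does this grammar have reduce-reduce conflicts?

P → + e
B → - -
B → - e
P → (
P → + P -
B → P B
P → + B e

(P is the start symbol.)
No reduce-reduce conflicts

A reduce-reduce conflict occurs when an LR(0) state has two complete items [A → α .] and [B → β .] — both call for a reduction, and with no lookahead the parser cannot choose between them.

Augment with P' → P and build the canonical LR(0) collection (I0 = CLOSURE({[P' → . P]}), then GOTO on every symbol after a dot until no new states appear). It has 14 states:
  I0: { [P → . (], [P → . + B e], [P → . + P -], [P → . + e], [P' → . P] }  — shift
  I1: { [P → ( .] }  — reduce
  I2: { [B → . - -], [B → . - e], [B → . P B], [P → + . B e], [P → + . P -], [P → + . e], [P → . (], [P → . + B e], [P → . + P -], [P → . + e] }  — shift
  I3: { [P' → P .] }  — accept
  I4: { [B → - . -], [B → - . e] }  — shift
  I5: { [P → + B . e] }  — shift
  I6: { [B → . - -], [B → . - e], [B → . P B], [B → P . B], [P → + P . -], [P → . (], [P → . + B e], [P → . + P -], [P → . + e] }  — shift
  I7: { [P → + e .] }  — reduce
  I8: { [B → - . -], [B → - . e], [P → + P - .] }  — shift, reduce
  I9: { [B → P B .] }  — reduce
  I10: { [B → . - -], [B → . - e], [B → . P B], [B → P . B], [P → . (], [P → . + B e], [P → . + P -], [P → . + e] }  — shift
  I11: { [B → - - .] }  — reduce
  I12: { [B → - e .] }  — reduce
  I13: { [P → + B e .] }  — reduce

No state contains more than one complete item.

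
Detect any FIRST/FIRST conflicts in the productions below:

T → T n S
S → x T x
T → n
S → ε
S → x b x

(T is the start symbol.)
Yes. T → T n S / T → n on { 'n' }; S → x T x / S → x b x on { 'x' }

FIRST sets of the non-terminals at (or reachable through a nullable prefix from) the front of some alternative:
  FIRST(T) = { 'n' }

Productions for T:
  T → T n S: FIRST = { 'n' }
  T → n: FIRST = { 'n' }
Productions for S:
  S → x T x: FIRST = { 'x' }
  S → ε: FIRST = { ε }
  S → x b x: FIRST = { 'x' }

Conflict for T: T → T n S and T → n
  Overlap: { 'n' }
Conflict for S: S → x T x and S → x b x
  Overlap: { 'x' }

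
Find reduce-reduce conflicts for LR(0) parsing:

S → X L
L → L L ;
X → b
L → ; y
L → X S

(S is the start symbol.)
A reduce-reduce conflict occurs when an LR(0) state has two complete items [A → α .] and [B → β .] — both call for a reduction, and with no lookahead the parser cannot choose between them.

Augment with S' → S and build the canonical LR(0) collection (I0 = CLOSURE({[S' → . S]}), then GOTO on every symbol after a dot until no new states appear). It has 11 states:
  I0: { [S → . X L], [S' → . S], [X → . b] }  — shift
  I1: { [S' → S .] }  — accept
  I2: { [L → . ; y], [L → . L L ;], [L → . X S], [S → X . L], [X → . b] }  — shift
  I3: { [X → b .] }  — reduce
  I4: { [L → ; . y] }  — shift
  I5: { [L → . ; y], [L → . L L ;], [L → . X S], [L → L . L ;], [S → X L .], [X → . b] }  — shift, reduce
  I6: { [L → X . S], [S → . X L], [X → . b] }  — shift
  I7: { [L → X S .] }  — reduce
  I8: { [L → . ; y], [L → . L L ;], [L → . X S], [L → L . L ;], [L → L L . ;], [X → . b] }  — shift
  I9: { [L → ; . y], [L → L L ; .] }  — shift, reduce
  I10: { [L → ; y .] }  — reduce

No state contains more than one complete item.

Answer: No reduce-reduce conflicts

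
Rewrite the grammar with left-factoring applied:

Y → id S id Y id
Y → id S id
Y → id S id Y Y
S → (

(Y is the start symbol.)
Y → id S id Y'
Y' → Y Y''
Y'' → id
Y'' → Y
Y' → ε
S → (

Left-factoring transforms A → αβ₁ | αβ₂ into A → αA' and A' → β₁ | β₂
(α is the longest common prefix among the alternatives). Repeat until
no nonterminal has two alternatives with a common prefix.

Round 1: Y has alternatives sharing prefix 'id S id'. Introduce Y': Y → id S id Y'
  Add: Y' → Y id
  Add: Y' → ε
  Add: Y' → Y Y

Round 2: Y' has alternatives sharing prefix 'Y'. Introduce Y'': Y' → Y Y''
  Add: Y'' → id
  Add: Y'' → Y

No remaining common prefixes — done.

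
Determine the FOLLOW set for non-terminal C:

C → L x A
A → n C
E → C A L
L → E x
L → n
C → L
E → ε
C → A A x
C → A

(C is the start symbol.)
To compute FOLLOW(C), find every occurrence of C on a right-hand side N → α C β: add FIRST(β) \ {ε}, and if β is empty or nullable also add FOLLOW(N). Iterate to a fixed point.

C is the start symbol, so $ ∈ FOLLOW(C).
In A → n C: C is at the end, add FOLLOW(A)
In E → C A L: C is followed by A L, add FIRST(A L) \ {ε} = { 'n' }

The FOLLOW sets referred to above (computed the same way, to a fixed point):
  FOLLOW(A) = { $, 'n', 'x' }

Taking the union: FOLLOW(C) = { $, 'n', 'x' }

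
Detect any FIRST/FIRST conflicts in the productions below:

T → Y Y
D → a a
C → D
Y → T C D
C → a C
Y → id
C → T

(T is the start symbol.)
Yes. C → D / C → a C on { 'a' }; Y → T C D / Y → id on { 'id' }

FIRST sets of the non-terminals at (or reachable through a nullable prefix from) the front of some alternative:
  FIRST(D) = { 'a' }
  FIRST(T) = { 'id' }

Productions for C:
  C → D: FIRST = { 'a' }
  C → a C: FIRST = { 'a' }
  C → T: FIRST = { 'id' }
Productions for Y:
  Y → T C D: FIRST = { 'id' }
  Y → id: FIRST = { 'id' }
T, D have only one production, so no FIRST/FIRST conflict is possible there.

Conflict for C: C → D and C → a C
  Overlap: { 'a' }
Conflict for Y: Y → T C D and Y → id
  Overlap: { 'id' }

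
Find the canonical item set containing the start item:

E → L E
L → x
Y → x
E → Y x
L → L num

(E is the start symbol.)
{ [E → . L E], [E → . Y x], [E' → . E], [L → . L num], [L → . x], [Y → . x] }

First, augment the grammar with E' → E
I₀ = CLOSURE({ [E' → . E] }):
  [E' → . E] has the dot before E: add [E → . L E], [E → . Y x]
  [E → . L E] has the dot before L: add [L → . x], [L → . L num]
  [E → . Y x] has the dot before Y: add [Y → . x]
No further items can be added.

I₀ = { [E → . L E], [E → . Y x], [E' → . E], [L → . L num], [L → . x], [Y → . x] }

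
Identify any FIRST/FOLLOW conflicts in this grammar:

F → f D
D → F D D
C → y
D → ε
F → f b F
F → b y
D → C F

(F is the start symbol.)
A FIRST/FOLLOW conflict occurs when a non-terminal N has a nullable alternative N → β (β ⇒* ε) and another alternative N → α with FIRST(α) ∩ FOLLOW(N) ≠ ∅: on such a lookahead the parser cannot decide between expanding α and letting N vanish via β.

Nullable non-terminals: D.
FIRST sets used below: FIRST(F) = { 'b', 'f' }, FIRST(C) = { 'y' }

D: nullable alternative(s) D → ε; FOLLOW(D) = { $, 'b', 'f', 'y' }
  D → F D D: FIRST \ {ε} = { 'b', 'f' } — overlaps FOLLOW(D) on { 'b', 'f' }: CONFLICT
  D → ε: FIRST \ {ε} = { } — this is the only nullable alternative, skip
  D → C F: FIRST \ {ε} = { 'y' } — overlaps FOLLOW(D) on { 'y' }: CONFLICT

C, F have no nullable alternative, so no FIRST/FOLLOW check is needed there.

So the grammar has 2 FIRST/FOLLOW conflicts (marked CONFLICT above).

Answer: Yes. D → F D D with FOLLOW(D) on { 'b', 'f' }; D → C F with FOLLOW(D) on { 'y' }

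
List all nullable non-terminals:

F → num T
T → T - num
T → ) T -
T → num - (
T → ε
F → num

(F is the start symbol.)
{ 'T' }

A non-terminal is nullable if it can derive ε (the empty string): either it has an ε-production, or it has a production whose right-hand side consists entirely of nullable non-terminals.

ε-productions: T → ε
So T is immediately nullable.
No further non-terminal can be added: every production for the remaining non-terminals contains a terminal or a non-nullable non-terminal.
Nullable = { 'T' }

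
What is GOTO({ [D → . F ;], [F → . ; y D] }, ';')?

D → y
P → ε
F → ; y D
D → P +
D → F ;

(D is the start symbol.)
{ [F → ; . y D] }

GOTO(I, ';') = CLOSURE({ [A → αX.β] : [A → α.Xβ] ∈ I, X = ';' })

Items with dot before ';', with the dot advanced:
  [F → . ; y D] → [F → ; . y D]
Closure adds nothing (no advanced item has the dot before a non-terminal).

GOTO = { [F → ; . y D] }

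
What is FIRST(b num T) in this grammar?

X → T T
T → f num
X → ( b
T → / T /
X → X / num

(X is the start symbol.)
To compute FIRST(b num T), process the symbols left to right:
Symbol b is a terminal. Add 'b' and stop.
FIRST(b num T) = { 'b' }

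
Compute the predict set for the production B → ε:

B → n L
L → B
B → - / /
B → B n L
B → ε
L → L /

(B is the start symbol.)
PREDICT(B → ε) = (FIRST(RHS) \ {ε}) ∪ (FOLLOW(B) if ε ∈ FIRST(RHS), i.e. RHS ⇒* ε)
The right-hand side is ε (FIRST(ε) = { ε }), so the predict set is FOLLOW(B) = { $, '/', 'n' }
PREDICT(B → ε) = { $, '/', 'n' }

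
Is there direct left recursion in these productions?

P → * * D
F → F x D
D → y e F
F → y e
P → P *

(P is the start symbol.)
Direct left recursion occurs when N → N α for some non-terminal N (the right-hand side begins with the left-hand side itself).

P → * * D: starts with '*'
F → F x D: LEFT RECURSIVE (starts with F)
D → y e F: starts with y
F → y e: starts with y
P → P *: LEFT RECURSIVE (starts with P)

The grammar has direct left recursion on: F, P.

Answer: Yes, F, P are left-recursive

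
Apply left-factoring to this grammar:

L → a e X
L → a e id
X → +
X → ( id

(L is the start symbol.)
L → a e L'
L' → X
L' → id
X → +
X → ( id

Left-factoring transforms A → αβ₁ | αβ₂ into A → αA' and A' → β₁ | β₂
(α is the longest common prefix among the alternatives). Repeat until
no nonterminal has two alternatives with a common prefix.

Round 1: L has alternatives sharing prefix 'a e'. Introduce L': L → a e L'
  Add: L' → X
  Add: L' → id

No remaining common prefixes — done.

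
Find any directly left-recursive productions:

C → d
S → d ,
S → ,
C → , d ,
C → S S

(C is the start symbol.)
No direct left recursion

C → d: starts with d
S → d ,: starts with d
S → ,: starts with ','
C → , d ,: starts with ','
C → S S: starts with S

No direct left recursion found.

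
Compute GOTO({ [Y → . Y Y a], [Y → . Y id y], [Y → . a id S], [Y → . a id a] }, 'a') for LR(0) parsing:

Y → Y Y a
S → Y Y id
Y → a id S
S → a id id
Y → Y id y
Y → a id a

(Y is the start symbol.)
GOTO(I, 'a') = CLOSURE({ [A → αX.β] : [A → α.Xβ] ∈ I, X = 'a' })

Items with dot before 'a', with the dot advanced:
  [Y → . a id S] → [Y → a . id S]
  [Y → . a id a] → [Y → a . id a]
Closure adds nothing (no advanced item has the dot before a non-terminal).

GOTO = { [Y → a . id S], [Y → a . id a] }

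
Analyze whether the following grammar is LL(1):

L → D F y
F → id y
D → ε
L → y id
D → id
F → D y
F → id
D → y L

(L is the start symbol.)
A grammar is LL(1) if for each non-terminal N with multiple productions, the predict sets of those productions are pairwise disjoint, where PREDICT(N → α) = (FIRST(α) \ {ε}) ∪ (FOLLOW(N) if α ⇒* ε).

Relevant sets:
  FIRST(D) = { 'id', 'y', ε }
  FIRST(F) = { 'id', 'y' }
  FOLLOW(D) = { 'id', 'y' }

For L:
  PREDICT(L → D F y) = { 'id', 'y' }
  PREDICT(L → y id) = { 'y' }
For F:
  PREDICT(F → id y) = { 'id' }
  PREDICT(F → D y) = { 'id', 'y' }
  PREDICT(F → id) = { 'id' }
For D:
  PREDICT(D → ε) = { 'id', 'y' }
  PREDICT(D → id) = { 'id' }
  PREDICT(D → y L) = { 'y' }

Conflict found: Predict set conflict for L: { 'y' }
The grammar is NOT LL(1).

Answer: No. Predict set conflict for L: { 'y' }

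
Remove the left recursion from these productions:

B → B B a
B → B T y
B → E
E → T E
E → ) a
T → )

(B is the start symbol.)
B is directly left-recursive. The standard transformation for
  A → A α₁ | ... | A α_m | β₁ | ... | β_n
is
  A  → β₁ A' | ... | β_n A'
  A' → α₁ A' | ... | α_m A' | ε

B → E becomes B → E B'
B → B B a becomes B' → B a B'
B → B T y becomes B' → T y B'
Add B' → ε

Productions for other non-terminals are unchanged:
  E → T E
  E → ) a
  T → )

Resulting grammar:
B → E B'
B' → B a B'
B' → T y B'
B' → ε
E → T E
E → ) a
T → )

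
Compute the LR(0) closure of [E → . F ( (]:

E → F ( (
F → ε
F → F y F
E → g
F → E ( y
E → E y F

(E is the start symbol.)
To compute CLOSURE, for each item [A → α.Bβ] where B is a non-terminal, add [B → .γ] for all productions B → γ; repeat for the newly added items until nothing changes.

Start with: [E → . F ( (]
  [E → . F ( (] has the dot before F: add [F → .], [F → . F y F], [F → . E ( y]
  [F → . E ( y] has the dot before E: add [E → . g], [E → . E y F]
No further items can be added.

CLOSURE = { [E → . E y F], [E → . F ( (], [E → . g], [F → . E ( y], [F → . F y F], [F → .] }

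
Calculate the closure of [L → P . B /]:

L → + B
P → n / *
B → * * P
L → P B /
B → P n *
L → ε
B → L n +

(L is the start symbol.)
{ [B → . * * P], [B → . L n +], [B → . P n *], [L → . + B], [L → . P B /], [L → .], [L → P . B /], [P → . n / *] }

Start with: [L → P . B /]
  [L → P . B /] has the dot before B: add [B → . * * P], [B → . P n *], [B → . L n +]
  [B → . P n *] has the dot before P: add [P → . n / *]
  [B → . L n +] has the dot before L: add [L → . + B], [L → . P B /], [L → .]
No further items can be added.

CLOSURE = { [B → . * * P], [B → . L n +], [B → . P n *], [L → . + B], [L → . P B /], [L → .], [L → P . B /], [P → . n / *] }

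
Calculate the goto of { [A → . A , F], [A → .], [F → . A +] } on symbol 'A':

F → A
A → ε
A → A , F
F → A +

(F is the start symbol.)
{ [A → A . , F], [F → A . +] }

GOTO(I, 'A') = CLOSURE({ [A → αX.β] : [A → α.Xβ] ∈ I, X = 'A' })

Items with dot before 'A', with the dot advanced:
  [A → . A , F] → [A → A . , F]
  [F → . A +] → [F → A . +]
Closure adds nothing (no advanced item has the dot before a non-terminal).

GOTO = { [A → A . , F], [F → A . +] }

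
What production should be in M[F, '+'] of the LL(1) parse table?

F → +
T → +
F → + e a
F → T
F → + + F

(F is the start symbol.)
F → +, F → + e a, F → T, F → + + F

To find M[F, '+'], we find productions for F where '+' is in the predict set (PREDICT(N → α) = (FIRST(α) \ {ε}) ∪ (FOLLOW(N) if α ⇒* ε)).

Relevant sets:
  FIRST(T) = { '+' }

F → +: PREDICT = { '+' }
  '+' is in predict set, so this production goes in M[F, '+']
F → + e a: PREDICT = { '+' }
  '+' is in predict set, so this production goes in M[F, '+']
F → T: PREDICT = { '+' }
  '+' is in predict set, so this production goes in M[F, '+']
F → + + F: PREDICT = { '+' }
  '+' is in predict set, so this production goes in M[F, '+']

M[F, '+'] = F → +, F → + e a, F → T, F → + + F  (a multiply-defined cell — the grammar is not LL(1))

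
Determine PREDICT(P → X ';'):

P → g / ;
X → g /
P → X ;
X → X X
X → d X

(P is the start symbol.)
{ 'd', 'g' }

PREDICT(P → X ';') = (FIRST(RHS) \ {ε}) ∪ (FOLLOW(P) if ε ∈ FIRST(RHS), i.e. RHS ⇒* ε)
FIRST(X) = { 'd', 'g' }
FIRST(X ';') = { 'd', 'g' }
ε ∉ FIRST(X ';'), so FOLLOW(P) is not added.
PREDICT(P → X ';') = { 'd', 'g' }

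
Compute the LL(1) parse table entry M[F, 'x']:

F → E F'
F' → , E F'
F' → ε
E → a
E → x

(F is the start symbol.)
F → E F'

To find M[F, 'x'], we find productions for F where 'x' is in the predict set (PREDICT(N → α) = (FIRST(α) \ {ε}) ∪ (FOLLOW(N) if α ⇒* ε)).

Relevant sets:
  FIRST(E) = { 'a', 'x' }

F → E F': PREDICT = { 'a', 'x' }
  'x' is in predict set, so this production goes in M[F, 'x']

M[F, 'x'] = F → E F'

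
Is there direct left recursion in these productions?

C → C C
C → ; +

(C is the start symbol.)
Yes, C is left-recursive

Direct left recursion occurs when N → N α for some non-terminal N (the right-hand side begins with the left-hand side itself).

C → C C: LEFT RECURSIVE (starts with C)
C → ; +: starts with ';'

The grammar has direct left recursion on: C.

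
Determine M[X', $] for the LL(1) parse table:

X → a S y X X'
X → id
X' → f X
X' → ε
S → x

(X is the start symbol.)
X' → ε

To find M[X', $], we find productions for X' where $ is in the predict set (PREDICT(N → α) = (FIRST(α) \ {ε}) ∪ (FOLLOW(N) if α ⇒* ε)).

Relevant sets:
  FOLLOW(X') = { $, 'f' }

X' → f X: PREDICT = { 'f' }
X' → ε: PREDICT = { $, 'f' }
  $ is in predict set, so this production goes in M[X', $]

M[X', $] = X' → ε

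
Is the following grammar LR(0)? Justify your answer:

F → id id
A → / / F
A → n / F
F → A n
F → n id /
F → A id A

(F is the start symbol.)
A grammar is LR(0) if no state in the canonical LR(0) collection has:
  - both a shift item (dot before a terminal) and a complete item (shift-reduce conflict), or
  - two or more complete items (reduce-reduce conflict; the accept item [F' → F .] counts as a complete item here).

Augment with F' → F and build the canonical LR(0) collection (I0 = CLOSURE({[F' → . F]}), then GOTO on every symbol after a dot until no new states appear). It has 17 states:
  I0: { [A → . / / F], [A → . n / F], [F → . A id A], [F → . A n], [F → . id id], [F → . n id /], [F' → . F] }  — shift
  I1: { [A → / . / F] }  — shift
  I2: { [F → A . id A], [F → A . n] }  — shift
  I3: { [F' → F .] }  — accept
  I4: { [F → id . id] }  — shift
  I5: { [A → n . / F], [F → n . id /] }  — shift
  I6: { [A → . / / F], [A → . n / F], [A → n / . F], [F → . A id A], [F → . A n], [F → . id id], [F → . n id /] }  — shift
  I7: { [F → n id . /] }  — shift
  I8: { [F → n id / .] }  — reduce
  I9: { [A → n / F .] }  — reduce
  I10: { [F → id id .] }  — reduce
  I11: { [A → . / / F], [A → . n / F], [F → A id . A] }  — shift
  I12: { [F → A n .] }  — reduce
  I13: { [F → A id A .] }  — reduce
  I14: { [A → n . / F] }  — shift
  I15: { [A → . / / F], [A → . n / F], [A → / / . F], [F → . A id A], [F → . A n], [F → . id id], [F → . n id /] }  — shift
  I16: { [A → / / F .] }  — reduce

Every state is either a pure shift/goto state or contains exactly one complete item and nothing to shift — no conflicts. The grammar is LR(0).

Answer: Yes, the grammar is LR(0)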